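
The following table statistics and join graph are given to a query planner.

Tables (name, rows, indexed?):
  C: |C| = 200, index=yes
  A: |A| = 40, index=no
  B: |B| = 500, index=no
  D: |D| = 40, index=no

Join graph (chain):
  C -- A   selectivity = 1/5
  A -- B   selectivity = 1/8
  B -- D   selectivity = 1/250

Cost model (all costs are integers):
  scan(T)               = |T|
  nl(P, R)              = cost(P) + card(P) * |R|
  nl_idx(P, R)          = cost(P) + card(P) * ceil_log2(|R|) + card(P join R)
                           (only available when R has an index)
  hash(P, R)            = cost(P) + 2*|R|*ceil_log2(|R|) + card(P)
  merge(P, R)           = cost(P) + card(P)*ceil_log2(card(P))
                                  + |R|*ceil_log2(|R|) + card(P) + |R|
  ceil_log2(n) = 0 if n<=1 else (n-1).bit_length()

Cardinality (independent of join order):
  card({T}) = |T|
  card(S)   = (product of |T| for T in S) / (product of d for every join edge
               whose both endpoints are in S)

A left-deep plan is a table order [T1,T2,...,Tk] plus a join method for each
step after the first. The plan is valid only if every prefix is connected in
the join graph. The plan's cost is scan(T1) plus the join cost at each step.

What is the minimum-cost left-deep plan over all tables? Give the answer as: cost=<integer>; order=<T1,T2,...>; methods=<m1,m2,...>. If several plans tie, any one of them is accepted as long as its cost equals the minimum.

Selinger DP (subsets sized 1..n):
  {C}: scan cost=200, card=200
  {A}: scan cost=40, card=40
  {B}: scan cost=500, card=500
  {D}: scan cost=40, card=40
  {AC}: card=1600; try (A,hash)→880, (C,nl_idx)→1960, (C,merge)→2120, (A,merge)→2280, (C,hash)→3280, (C,nl)→8040 …(+1); best=880 via (A,hash)
  {AB}: card=2500; try (A,hash)→1480, (B,merge)→5320, (A,merge)→5780, (B,hash)→9080, (B,nl)→20040, (A,nl)→20500; best=1480 via (A,hash)
  {BD}: card=80; try (D,hash)→1480, (B,merge)→5320, (D,merge)→5780, (B,hash)→9080, (B,nl)→20040, (D,nl)→20500; best=1480 via (D,hash)
  {ABC}: card=100000; try (C,hash)→7180, (B,hash)→11480, (B,merge)→25080, (C,merge)→35780, (C,nl_idx)→121480, (C,nl)→501480 …(+1); best=7180 via (C,hash)
  {ABD}: card=400; try (A,hash)→2040, (A,merge)→2400, (D,hash)→4460, (A,nl)→4680, (D,merge)→34260, (D,nl)→101480; best=2040 via (A,hash)
  {ABCD}: card=16000; try (C,hash)→5640, (C,merge)→7840, (C,nl_idx)→21240, (C,nl)→82040, (D,hash)→107660, (D,merge)→1807460 …(+1); best=5640 via (C,hash)

cost=5640; order=B,D,A,C; methods=hash,hash,hash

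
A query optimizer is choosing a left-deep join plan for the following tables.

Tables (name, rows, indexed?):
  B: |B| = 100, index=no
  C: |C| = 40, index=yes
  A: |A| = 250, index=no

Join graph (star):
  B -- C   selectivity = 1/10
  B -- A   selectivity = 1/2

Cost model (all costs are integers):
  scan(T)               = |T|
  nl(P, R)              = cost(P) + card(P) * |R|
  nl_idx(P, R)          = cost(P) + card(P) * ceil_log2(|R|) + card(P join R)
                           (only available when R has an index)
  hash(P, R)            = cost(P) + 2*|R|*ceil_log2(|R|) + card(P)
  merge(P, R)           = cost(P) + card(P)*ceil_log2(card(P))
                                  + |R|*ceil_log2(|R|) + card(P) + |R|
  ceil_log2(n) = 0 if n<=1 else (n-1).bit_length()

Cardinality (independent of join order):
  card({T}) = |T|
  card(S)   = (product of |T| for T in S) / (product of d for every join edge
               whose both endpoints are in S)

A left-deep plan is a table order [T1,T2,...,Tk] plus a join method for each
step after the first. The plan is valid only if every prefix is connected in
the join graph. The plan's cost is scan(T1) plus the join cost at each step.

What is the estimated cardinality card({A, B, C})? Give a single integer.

50000

Tables in S: A(250), B(100), C(40)
Edges inside S: B-C(d=10), B-A(d=2)
numerator = 250 * 100 * 40 = 1000000
denominator = 10 * 2 = 20
card(S) = 1000000 / 20 = 50000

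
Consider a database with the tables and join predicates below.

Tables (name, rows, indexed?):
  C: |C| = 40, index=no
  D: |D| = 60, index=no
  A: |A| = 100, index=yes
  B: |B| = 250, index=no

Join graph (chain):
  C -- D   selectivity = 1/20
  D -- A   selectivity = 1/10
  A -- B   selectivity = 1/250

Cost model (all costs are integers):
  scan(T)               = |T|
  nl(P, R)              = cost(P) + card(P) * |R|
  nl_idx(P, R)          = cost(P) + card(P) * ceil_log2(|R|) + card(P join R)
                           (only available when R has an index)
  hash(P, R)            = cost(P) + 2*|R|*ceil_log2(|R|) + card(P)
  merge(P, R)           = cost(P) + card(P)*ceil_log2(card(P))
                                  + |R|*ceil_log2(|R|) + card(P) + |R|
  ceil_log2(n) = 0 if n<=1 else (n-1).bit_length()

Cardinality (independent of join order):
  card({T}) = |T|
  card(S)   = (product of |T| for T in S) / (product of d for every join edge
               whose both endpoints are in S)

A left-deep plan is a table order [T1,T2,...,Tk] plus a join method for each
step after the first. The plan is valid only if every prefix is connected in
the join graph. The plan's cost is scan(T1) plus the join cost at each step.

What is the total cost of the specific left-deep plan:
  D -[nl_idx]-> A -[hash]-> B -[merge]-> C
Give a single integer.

step 1: scan D: cost=60, card=60
step 2: join A via nl_idx
    card(P join A) = 60*100/(10) = 600
    cost = 60 + 60*7 + 600 = 1080
step 3: join B via hash
    card(P join B) = 600*250/(250) = 600
    cost = 1080 + 2*250*8 + 600 = 5680
step 4: join C via merge
    card(P join C) = 600*40/(20) = 1200
    cost = 5680 + 600*10 + 40*6 + 600 + 40 = 12560

12560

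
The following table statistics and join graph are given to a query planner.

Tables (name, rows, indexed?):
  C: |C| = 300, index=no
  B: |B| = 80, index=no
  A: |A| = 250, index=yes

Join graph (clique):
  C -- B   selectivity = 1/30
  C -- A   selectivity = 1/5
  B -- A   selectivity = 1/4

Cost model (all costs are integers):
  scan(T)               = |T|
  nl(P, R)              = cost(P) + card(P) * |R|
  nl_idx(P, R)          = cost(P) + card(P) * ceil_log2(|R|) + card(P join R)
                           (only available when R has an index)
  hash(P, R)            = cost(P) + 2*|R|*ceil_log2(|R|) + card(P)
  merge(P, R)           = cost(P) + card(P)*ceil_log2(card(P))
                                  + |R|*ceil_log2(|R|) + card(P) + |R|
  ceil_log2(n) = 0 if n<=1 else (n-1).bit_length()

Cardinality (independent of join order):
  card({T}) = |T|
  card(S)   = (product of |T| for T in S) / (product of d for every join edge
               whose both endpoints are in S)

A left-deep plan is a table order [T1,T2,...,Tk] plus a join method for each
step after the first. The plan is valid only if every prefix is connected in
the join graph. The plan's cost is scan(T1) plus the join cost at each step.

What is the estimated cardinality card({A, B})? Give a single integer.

Tables in S: A(250), B(80)
Edges inside S: B-A(d=4)
numerator = 250 * 80 = 20000
denominator = 4 = 4
card(S) = 20000 / 4 = 5000

5000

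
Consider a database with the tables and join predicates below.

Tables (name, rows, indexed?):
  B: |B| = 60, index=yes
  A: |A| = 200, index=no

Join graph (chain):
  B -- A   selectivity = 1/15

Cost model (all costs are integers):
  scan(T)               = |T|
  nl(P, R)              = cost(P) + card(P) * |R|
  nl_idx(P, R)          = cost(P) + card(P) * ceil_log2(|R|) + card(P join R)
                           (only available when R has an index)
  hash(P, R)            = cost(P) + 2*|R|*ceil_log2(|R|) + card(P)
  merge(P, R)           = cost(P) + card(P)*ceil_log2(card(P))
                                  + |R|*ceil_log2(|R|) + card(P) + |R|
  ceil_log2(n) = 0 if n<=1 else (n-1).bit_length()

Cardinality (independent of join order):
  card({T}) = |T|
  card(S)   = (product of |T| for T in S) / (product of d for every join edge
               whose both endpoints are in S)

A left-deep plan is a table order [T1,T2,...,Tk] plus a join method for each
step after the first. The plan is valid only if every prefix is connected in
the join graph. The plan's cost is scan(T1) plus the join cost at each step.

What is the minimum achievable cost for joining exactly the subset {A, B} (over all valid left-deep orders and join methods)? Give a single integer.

1120

Selinger DP over subsets of {A,B}:
  {B}: scan cost=60, card=60
  {A}: scan cost=200, card=200
  {AB}: card=800; try (B,hash)→1120, (B,nl_idx)→2200, (A,merge)→2280, (B,merge)→2420, (A,hash)→3320, (A,nl)→12060 …(+1); best=1120 via (B,hash)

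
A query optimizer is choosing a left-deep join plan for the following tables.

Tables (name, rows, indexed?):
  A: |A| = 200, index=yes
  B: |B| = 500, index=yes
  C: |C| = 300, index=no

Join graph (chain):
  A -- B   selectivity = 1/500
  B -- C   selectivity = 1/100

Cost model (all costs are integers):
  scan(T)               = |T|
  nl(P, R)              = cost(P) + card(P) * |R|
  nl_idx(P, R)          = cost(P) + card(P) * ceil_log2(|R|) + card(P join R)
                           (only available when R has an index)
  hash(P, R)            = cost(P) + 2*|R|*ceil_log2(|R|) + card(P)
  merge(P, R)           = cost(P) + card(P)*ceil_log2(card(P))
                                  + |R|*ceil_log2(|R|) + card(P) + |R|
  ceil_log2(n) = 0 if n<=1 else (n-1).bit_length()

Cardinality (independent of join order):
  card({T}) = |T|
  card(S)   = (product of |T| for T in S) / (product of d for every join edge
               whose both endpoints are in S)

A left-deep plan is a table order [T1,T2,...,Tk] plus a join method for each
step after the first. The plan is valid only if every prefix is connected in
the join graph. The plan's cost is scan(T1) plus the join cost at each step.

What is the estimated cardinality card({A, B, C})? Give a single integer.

Tables in S: A(200), B(500), C(300)
Edges inside S: A-B(d=500), B-C(d=100)
numerator = 200 * 500 * 300 = 30000000
denominator = 500 * 100 = 50000
card(S) = 30000000 / 50000 = 600

600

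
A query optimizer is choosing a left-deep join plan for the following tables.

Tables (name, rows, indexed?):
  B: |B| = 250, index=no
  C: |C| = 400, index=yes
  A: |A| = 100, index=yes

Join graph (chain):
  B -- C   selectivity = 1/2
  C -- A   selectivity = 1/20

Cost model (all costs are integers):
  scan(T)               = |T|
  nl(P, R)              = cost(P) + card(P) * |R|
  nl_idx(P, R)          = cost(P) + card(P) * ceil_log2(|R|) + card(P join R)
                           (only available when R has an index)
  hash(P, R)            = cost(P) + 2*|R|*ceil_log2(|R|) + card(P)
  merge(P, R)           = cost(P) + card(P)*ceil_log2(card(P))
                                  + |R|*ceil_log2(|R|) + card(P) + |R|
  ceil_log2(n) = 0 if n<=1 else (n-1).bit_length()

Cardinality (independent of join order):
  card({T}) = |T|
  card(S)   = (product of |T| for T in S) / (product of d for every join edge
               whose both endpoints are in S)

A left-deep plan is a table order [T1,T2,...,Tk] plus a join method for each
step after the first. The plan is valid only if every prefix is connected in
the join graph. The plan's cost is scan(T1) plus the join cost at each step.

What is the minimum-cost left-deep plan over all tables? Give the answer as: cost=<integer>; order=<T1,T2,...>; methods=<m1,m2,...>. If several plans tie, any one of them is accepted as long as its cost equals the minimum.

cost=8200; order=C,A,B; methods=hash,hash

Selinger DP (subsets sized 1..n):
  {B}: scan cost=250, card=250
  {C}: scan cost=400, card=400
  {A}: scan cost=100, card=100
  {BC}: card=50000; try (B,hash)→4800, (C,merge)→6500, (B,merge)→6650, (C,hash)→7700, (C,nl_idx)→52500, (C,nl)→100250 …(+1); best=4800 via (B,hash)
  {AC}: card=2000; try (A,hash)→2200, (C,nl_idx)→3000, (C,merge)→4900, (A,merge)→5200, (A,nl_idx)→5200, (C,hash)→7400 …(+2); best=2200 via (A,hash)
  {ABC}: card=250000; try (B,hash)→8200, (B,merge)→28450, (A,hash)→56200, (B,nl)→502200, (A,nl_idx)→604800, (A,merge)→855600 …(+1); best=8200 via (B,hash)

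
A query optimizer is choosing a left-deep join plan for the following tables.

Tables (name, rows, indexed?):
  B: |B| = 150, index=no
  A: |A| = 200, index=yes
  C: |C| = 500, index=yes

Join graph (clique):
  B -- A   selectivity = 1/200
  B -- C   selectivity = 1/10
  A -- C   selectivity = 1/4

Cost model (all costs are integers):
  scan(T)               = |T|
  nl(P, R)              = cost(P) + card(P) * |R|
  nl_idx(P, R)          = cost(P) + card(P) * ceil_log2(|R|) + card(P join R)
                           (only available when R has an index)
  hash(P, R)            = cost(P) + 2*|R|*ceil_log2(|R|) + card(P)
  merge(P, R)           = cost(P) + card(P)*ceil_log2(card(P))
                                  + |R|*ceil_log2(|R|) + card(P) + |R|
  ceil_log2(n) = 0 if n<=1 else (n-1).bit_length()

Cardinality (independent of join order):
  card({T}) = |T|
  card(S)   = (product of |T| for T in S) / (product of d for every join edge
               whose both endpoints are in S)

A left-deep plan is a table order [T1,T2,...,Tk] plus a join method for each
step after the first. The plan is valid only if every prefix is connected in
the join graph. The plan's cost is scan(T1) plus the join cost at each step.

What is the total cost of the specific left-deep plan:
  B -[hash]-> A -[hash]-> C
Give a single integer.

12650

step 1: scan B: cost=150, card=150
step 2: join A via hash
    card(P join A) = 150*200/(200) = 150
    cost = 150 + 2*200*8 + 150 = 3500
step 3: join C via hash
    card(P join C) = 150*500/(10*4) = 1875
    cost = 3500 + 2*500*9 + 150 = 12650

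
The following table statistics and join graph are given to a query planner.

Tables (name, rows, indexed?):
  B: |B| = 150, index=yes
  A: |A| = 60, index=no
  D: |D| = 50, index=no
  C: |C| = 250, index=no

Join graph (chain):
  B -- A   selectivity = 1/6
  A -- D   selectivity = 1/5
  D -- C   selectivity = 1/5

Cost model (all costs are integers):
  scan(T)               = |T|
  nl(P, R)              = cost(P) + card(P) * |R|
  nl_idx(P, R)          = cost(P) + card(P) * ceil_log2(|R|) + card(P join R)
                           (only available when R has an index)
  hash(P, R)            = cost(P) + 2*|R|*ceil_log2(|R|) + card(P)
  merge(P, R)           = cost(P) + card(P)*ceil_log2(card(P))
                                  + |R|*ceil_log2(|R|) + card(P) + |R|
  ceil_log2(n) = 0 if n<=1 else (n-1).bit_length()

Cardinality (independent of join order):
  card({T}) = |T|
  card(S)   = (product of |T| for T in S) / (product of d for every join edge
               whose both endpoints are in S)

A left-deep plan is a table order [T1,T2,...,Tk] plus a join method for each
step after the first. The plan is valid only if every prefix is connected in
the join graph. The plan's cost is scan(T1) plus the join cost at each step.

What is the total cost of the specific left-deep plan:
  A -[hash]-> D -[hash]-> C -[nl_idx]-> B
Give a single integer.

step 1: scan A: cost=60, card=60
step 2: join D via hash
    card(P join D) = 60*50/(5) = 600
    cost = 60 + 2*50*6 + 60 = 720
step 3: join C via hash
    card(P join C) = 600*250/(5) = 30000
    cost = 720 + 2*250*8 + 600 = 5320
step 4: join B via nl_idx
    card(P join B) = 30000*150/(6) = 750000
    cost = 5320 + 30000*8 + 750000 = 995320

995320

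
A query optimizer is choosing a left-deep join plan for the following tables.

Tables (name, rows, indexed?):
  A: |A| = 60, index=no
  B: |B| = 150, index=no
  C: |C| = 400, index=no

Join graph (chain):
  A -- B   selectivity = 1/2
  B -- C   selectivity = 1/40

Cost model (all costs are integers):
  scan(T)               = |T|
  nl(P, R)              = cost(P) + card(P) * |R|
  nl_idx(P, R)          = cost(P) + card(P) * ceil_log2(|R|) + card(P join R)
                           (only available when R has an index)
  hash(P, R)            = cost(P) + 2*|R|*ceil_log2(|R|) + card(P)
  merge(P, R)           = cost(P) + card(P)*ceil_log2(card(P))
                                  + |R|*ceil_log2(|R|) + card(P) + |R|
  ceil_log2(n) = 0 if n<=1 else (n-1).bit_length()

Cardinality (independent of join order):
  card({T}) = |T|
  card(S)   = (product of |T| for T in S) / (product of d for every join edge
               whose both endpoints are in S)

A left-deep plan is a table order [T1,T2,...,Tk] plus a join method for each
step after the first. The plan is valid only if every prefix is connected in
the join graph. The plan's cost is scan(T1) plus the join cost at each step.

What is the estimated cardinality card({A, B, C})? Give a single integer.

Tables in S: A(60), B(150), C(400)
Edges inside S: A-B(d=2), B-C(d=40)
numerator = 60 * 150 * 400 = 3600000
denominator = 2 * 40 = 80
card(S) = 3600000 / 80 = 45000

45000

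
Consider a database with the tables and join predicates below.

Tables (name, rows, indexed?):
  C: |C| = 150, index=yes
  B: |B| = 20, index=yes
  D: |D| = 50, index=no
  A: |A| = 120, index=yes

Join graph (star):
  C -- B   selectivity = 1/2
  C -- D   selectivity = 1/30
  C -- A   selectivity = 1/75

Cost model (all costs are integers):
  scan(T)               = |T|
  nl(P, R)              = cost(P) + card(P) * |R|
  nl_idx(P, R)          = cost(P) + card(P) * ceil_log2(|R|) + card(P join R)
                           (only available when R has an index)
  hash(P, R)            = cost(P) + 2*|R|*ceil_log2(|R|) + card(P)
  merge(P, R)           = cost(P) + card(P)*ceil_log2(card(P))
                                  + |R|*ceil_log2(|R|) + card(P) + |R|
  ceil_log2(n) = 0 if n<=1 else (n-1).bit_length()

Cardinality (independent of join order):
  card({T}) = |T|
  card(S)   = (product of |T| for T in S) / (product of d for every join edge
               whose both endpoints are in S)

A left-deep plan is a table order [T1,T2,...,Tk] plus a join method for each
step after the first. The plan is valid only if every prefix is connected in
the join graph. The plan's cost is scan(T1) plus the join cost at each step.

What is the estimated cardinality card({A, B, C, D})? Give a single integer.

Tables in S: A(120), B(20), C(150), D(50)
Edges inside S: C-B(d=2), C-D(d=30), C-A(d=75)
numerator = 120 * 20 * 150 * 50 = 18000000
denominator = 2 * 30 * 75 = 4500
card(S) = 18000000 / 4500 = 4000

4000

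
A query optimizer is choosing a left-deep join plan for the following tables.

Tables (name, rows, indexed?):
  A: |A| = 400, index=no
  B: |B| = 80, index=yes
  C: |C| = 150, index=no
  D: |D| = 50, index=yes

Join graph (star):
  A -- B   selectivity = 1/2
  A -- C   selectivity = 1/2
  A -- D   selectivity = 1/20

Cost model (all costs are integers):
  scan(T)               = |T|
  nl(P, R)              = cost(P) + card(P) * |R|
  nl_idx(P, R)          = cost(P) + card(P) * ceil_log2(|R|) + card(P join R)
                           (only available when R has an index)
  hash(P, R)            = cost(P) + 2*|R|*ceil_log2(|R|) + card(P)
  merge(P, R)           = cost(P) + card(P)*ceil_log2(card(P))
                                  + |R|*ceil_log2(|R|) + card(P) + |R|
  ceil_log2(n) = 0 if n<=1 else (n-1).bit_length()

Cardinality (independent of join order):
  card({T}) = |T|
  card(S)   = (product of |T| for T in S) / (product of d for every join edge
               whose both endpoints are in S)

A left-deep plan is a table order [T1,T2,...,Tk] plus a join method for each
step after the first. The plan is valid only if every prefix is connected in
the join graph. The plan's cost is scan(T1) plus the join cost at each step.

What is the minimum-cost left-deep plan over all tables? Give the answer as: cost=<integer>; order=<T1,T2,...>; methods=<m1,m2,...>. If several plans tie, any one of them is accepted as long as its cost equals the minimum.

cost=45920; order=A,D,B,C; methods=hash,hash,hash

Selinger DP (subsets sized 1..n):
  {A}: scan cost=400, card=400
  {B}: scan cost=80, card=80
  {C}: scan cost=150, card=150
  {D}: scan cost=50, card=50
  {AB}: card=16000; try (B,hash)→1920, (A,merge)→4720, (B,merge)→5040, (A,hash)→7360, (B,nl_idx)→19200, (A,nl)→32080 …(+1); best=1920 via (B,hash)
  {AC}: card=30000; try (C,hash)→3200, (A,merge)→5500, (C,merge)→5750, (A,hash)→7500, (A,nl)→60150, (C,nl)→60400; best=3200 via (C,hash)
  {AD}: card=1000; try (D,hash)→1400, (D,nl_idx)→3800, (A,merge)→4400, (D,merge)→4750, (A,hash)→7300, (A,nl)→20050 …(+1); best=1400 via (D,hash)
  {ABC}: card=1200000; try (C,hash)→20320, (B,hash)→34320, (C,merge)→243270, (B,merge)→483840, (B,nl_idx)→1413200, (C,nl)→2401920 …(+1); best=20320 via (C,hash)
  {ABD}: card=40000; try (B,hash)→3520, (B,merge)→13040, (D,hash)→18520, (B,nl_idx)→48400, (B,nl)→81400, (D,nl_idx)→137920 …(+2); best=3520 via (B,hash)
  {ACD}: card=75000; try (C,hash)→4800, (C,merge)→13750, (D,hash)→33800, (C,nl)→151400, (D,nl_idx)→258200, (D,merge)→483550 …(+1); best=4800 via (C,hash)
  {ABCD}: card=3000000; try (C,hash)→45920, (B,hash)→80920, (C,merge)→684870, (D,hash)→1220920, (B,merge)→1355440, (B,nl_idx)→3529800 …(+5); best=45920 via (C,hash)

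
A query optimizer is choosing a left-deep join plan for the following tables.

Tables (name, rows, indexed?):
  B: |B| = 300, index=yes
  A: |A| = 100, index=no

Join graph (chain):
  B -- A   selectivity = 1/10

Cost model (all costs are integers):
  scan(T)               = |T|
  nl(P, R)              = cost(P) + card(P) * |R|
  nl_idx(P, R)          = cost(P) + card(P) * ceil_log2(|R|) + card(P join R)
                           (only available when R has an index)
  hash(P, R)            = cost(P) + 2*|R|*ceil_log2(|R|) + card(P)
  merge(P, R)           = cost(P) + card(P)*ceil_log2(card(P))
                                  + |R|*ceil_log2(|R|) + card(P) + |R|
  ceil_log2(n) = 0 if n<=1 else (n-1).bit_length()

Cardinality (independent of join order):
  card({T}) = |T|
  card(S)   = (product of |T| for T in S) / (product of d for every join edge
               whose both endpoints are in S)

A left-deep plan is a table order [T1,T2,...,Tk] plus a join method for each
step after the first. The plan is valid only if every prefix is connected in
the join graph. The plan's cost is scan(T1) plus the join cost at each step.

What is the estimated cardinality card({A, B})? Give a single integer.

3000

Tables in S: A(100), B(300)
Edges inside S: B-A(d=10)
numerator = 100 * 300 = 30000
denominator = 10 = 10
card(S) = 30000 / 10 = 3000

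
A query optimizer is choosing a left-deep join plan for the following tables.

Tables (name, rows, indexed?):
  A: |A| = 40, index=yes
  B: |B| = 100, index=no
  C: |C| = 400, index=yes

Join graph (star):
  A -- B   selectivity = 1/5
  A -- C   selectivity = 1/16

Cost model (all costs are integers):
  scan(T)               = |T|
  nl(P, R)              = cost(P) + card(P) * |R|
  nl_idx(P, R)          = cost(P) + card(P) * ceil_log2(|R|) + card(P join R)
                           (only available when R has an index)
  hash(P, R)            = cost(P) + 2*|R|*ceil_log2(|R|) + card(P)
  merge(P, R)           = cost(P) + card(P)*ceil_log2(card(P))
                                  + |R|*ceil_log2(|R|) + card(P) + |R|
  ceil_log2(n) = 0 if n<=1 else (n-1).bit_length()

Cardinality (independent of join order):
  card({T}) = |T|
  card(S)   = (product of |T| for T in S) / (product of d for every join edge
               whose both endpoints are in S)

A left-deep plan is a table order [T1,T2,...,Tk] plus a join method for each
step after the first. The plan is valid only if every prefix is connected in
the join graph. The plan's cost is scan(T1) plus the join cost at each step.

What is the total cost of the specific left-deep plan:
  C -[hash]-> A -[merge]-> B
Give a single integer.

13080

step 1: scan C: cost=400, card=400
step 2: join A via hash
    card(P join A) = 400*40/(16) = 1000
    cost = 400 + 2*40*6 + 400 = 1280
step 3: join B via merge
    card(P join B) = 1000*100/(5) = 20000
    cost = 1280 + 1000*10 + 100*7 + 1000 + 100 = 13080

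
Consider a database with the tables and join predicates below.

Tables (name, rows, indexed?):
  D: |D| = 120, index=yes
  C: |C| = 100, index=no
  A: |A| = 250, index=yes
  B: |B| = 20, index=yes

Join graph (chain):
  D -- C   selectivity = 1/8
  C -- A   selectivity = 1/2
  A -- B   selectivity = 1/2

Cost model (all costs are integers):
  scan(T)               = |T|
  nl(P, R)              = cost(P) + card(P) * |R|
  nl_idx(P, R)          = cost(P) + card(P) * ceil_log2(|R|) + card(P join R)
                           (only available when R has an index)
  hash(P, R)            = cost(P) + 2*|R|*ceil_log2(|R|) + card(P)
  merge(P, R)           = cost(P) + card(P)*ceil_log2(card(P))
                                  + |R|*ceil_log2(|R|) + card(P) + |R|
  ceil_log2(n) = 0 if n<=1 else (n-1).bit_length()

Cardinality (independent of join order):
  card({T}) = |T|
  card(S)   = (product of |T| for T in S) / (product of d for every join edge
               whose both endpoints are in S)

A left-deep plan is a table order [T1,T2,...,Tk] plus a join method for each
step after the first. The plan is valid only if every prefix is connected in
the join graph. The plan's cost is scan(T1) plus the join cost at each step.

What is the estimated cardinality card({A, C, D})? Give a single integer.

Tables in S: A(250), C(100), D(120)
Edges inside S: D-C(d=8), C-A(d=2)
numerator = 250 * 100 * 120 = 3000000
denominator = 8 * 2 = 16
card(S) = 3000000 / 16 = 187500

187500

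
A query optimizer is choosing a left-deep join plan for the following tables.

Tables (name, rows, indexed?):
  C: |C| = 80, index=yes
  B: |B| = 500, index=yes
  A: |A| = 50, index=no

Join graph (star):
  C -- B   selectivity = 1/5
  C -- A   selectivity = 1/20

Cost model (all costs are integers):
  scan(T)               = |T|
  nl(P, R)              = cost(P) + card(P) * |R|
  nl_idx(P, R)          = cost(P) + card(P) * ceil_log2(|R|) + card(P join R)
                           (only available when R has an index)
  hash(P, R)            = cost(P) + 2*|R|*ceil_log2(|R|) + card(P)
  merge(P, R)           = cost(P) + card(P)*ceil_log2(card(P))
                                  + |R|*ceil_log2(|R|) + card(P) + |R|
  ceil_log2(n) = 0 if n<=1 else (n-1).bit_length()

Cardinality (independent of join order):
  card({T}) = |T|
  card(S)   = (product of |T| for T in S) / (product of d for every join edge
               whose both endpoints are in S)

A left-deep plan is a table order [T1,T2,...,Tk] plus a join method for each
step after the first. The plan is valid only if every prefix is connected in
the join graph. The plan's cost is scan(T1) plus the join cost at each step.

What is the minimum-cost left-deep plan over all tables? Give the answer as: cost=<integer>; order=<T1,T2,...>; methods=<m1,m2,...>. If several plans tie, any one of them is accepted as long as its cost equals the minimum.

cost=7400; order=A,C,B; methods=nl_idx,merge

Selinger DP (subsets sized 1..n):
  {C}: scan cost=80, card=80
  {B}: scan cost=500, card=500
  {A}: scan cost=50, card=50
  {BC}: card=8000; try (C,hash)→2120, (B,merge)→5720, (C,merge)→6140, (B,nl_idx)→8800, (B,hash)→9160, (C,nl_idx)→12000 …(+2); best=2120 via (C,hash)
  {AC}: card=200; try (C,nl_idx)→600, (A,hash)→760, (C,merge)→1040, (A,merge)→1070, (C,hash)→1220, (C,nl)→4050 …(+1); best=600 via (C,nl_idx)
  {ABC}: card=20000; try (B,merge)→7400, (B,hash)→9800, (A,hash)→10720, (B,nl_idx)→22400, (B,nl)→100600, (A,merge)→114470 …(+1); best=7400 via (B,merge)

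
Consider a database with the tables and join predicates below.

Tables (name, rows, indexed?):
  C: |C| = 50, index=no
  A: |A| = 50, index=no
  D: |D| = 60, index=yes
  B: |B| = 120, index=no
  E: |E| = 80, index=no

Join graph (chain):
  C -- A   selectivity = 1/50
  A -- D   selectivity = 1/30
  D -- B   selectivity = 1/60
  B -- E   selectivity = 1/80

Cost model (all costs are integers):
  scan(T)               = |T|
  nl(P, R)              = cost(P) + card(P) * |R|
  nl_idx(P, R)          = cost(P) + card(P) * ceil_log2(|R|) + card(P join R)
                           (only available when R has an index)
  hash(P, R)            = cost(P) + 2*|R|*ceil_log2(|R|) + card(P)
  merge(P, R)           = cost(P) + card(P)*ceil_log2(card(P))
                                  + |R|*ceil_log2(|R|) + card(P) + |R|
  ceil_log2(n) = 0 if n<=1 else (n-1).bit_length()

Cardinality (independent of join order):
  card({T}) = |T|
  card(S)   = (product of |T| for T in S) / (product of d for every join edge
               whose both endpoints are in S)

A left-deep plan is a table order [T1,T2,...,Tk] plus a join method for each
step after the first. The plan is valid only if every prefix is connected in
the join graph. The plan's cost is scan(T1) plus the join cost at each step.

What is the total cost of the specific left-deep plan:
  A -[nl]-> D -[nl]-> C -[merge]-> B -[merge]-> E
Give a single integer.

step 1: scan A: cost=50, card=50
step 2: join D via nl
    card(P join D) = 50*60/(30) = 100
    cost = 50 + 50*60 = 3050
step 3: join C via nl
    card(P join C) = 100*50/(50) = 100
    cost = 3050 + 100*50 = 8050
step 4: join B via merge
    card(P join B) = 100*120/(60) = 200
    cost = 8050 + 100*7 + 120*7 + 100 + 120 = 9810
step 5: join E via merge
    card(P join E) = 200*80/(80) = 200
    cost = 9810 + 200*8 + 80*7 + 200 + 80 = 12250

12250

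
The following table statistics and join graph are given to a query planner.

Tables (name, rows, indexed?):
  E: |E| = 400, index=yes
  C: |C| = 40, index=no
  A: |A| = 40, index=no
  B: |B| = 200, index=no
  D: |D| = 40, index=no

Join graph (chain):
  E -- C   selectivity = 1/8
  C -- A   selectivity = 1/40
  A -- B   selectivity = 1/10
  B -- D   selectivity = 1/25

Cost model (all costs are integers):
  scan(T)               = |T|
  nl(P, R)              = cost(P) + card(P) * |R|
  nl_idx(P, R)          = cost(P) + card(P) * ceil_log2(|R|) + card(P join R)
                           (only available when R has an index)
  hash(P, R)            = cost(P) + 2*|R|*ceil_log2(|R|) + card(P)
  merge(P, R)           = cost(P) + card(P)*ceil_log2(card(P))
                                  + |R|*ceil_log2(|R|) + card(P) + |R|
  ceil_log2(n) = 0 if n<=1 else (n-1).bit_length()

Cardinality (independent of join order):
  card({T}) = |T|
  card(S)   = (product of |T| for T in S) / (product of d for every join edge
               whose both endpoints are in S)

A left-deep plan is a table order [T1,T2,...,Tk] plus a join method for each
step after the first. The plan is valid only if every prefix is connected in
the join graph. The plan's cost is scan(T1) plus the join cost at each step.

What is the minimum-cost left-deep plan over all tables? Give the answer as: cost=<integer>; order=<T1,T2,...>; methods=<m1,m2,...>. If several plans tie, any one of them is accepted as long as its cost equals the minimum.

Selinger DP (subsets sized 1..n):
  {E}: scan cost=400, card=400
  {C}: scan cost=40, card=40
  {A}: scan cost=40, card=40
  {B}: scan cost=200, card=200
  {D}: scan cost=40, card=40
  {CE}: card=2000; try (C,hash)→1280, (E,nl_idx)→2400, (E,merge)→4320, (C,merge)→4680, (E,hash)→7280, (E,nl)→16040 …(+1); best=1280 via (C,hash)
  {AC}: card=40; try (C,hash)→560, (A,hash)→560, (C,merge)→600, (A,merge)→600, (C,nl)→1640, (A,nl)→1640; best=560 via (C,hash)
  {AB}: card=800; try (A,hash)→880, (B,merge)→2120, (A,merge)→2280, (B,hash)→3280, (B,nl)→8040, (A,nl)→8200; best=880 via (A,hash)
  {BD}: card=320; try (D,hash)→880, (B,merge)→2120, (D,merge)→2280, (B,hash)→3280, (B,nl)→8040, (D,nl)→8200; best=880 via (D,hash)
  {ACE}: card=2000; try (E,nl_idx)→2920, (A,hash)→3760, (E,merge)→4840, (E,hash)→7800, (E,nl)→16560, (A,merge)→25560 …(+1); best=2920 via (E,nl_idx)
  {ABC}: card=800; try (C,hash)→2160, (B,merge)→2640, (B,hash)→3800, (B,nl)→8560, (C,merge)→9960, (C,nl)→32880; best=2160 via (C,hash)
  {ABD}: card=1280; try (A,hash)→1680, (D,hash)→2160, (A,merge)→4360, (D,merge)→9960, (A,nl)→13680, (D,nl)→32880; best=1680 via (A,hash)
  {ABCE}: card=40000; try (B,hash)→8120, (E,hash)→10160, (E,merge)→14960, (B,merge)→28720, (E,nl_idx)→49360, (E,nl)→322160 …(+1); best=8120 via (B,hash)
  {ABCD}: card=1280; try (D,hash)→3440, (C,hash)→3440, (D,merge)→11240, (C,merge)→17320, (D,nl)→34160, (C,nl)→52880; best=3440 via (D,hash)
  {ABCDE}: card=64000; try (E,hash)→11920, (E,merge)→22800, (D,hash)→48600, (E,nl_idx)→78960, (E,nl)→515440, (D,merge)→688400 …(+1); best=11920 via (E,hash)

cost=11920; order=B,A,C,D,E; methods=hash,hash,hash,hash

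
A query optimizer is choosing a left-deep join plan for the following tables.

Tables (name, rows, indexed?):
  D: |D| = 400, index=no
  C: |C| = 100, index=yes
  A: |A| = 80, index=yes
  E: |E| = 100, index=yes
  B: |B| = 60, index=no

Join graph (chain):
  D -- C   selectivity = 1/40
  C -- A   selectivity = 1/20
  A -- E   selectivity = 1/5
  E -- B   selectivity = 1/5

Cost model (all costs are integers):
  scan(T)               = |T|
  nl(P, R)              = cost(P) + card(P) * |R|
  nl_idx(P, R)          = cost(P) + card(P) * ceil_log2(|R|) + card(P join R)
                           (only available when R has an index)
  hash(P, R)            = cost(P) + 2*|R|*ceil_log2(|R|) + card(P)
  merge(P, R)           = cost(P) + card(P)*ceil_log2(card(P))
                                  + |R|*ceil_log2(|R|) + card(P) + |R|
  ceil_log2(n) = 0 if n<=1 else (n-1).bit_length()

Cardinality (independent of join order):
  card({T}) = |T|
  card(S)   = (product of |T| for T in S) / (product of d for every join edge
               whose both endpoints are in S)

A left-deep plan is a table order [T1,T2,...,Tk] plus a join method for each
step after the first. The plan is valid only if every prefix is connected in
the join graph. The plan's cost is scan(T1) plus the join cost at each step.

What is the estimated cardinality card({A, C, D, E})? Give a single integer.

80000

Tables in S: A(80), C(100), D(400), E(100)
Edges inside S: D-C(d=40), C-A(d=20), A-E(d=5)
numerator = 80 * 100 * 400 * 100 = 320000000
denominator = 40 * 20 * 5 = 4000
card(S) = 320000000 / 4000 = 80000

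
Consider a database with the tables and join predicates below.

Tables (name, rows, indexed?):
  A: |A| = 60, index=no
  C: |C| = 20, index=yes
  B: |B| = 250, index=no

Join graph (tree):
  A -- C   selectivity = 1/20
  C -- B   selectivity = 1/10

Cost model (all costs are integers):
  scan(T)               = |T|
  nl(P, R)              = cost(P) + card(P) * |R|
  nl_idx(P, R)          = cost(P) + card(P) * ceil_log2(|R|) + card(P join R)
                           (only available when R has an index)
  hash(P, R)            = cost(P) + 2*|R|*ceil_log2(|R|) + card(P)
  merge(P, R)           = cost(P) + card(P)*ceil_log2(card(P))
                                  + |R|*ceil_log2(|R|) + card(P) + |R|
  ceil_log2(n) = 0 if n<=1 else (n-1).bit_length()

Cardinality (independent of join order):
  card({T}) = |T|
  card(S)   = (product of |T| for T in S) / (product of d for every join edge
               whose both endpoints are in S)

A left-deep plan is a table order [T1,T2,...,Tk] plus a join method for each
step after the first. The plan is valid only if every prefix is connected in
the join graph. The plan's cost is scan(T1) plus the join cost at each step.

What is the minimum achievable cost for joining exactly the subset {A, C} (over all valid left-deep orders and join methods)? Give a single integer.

Selinger DP over subsets of {A,C}:
  {A}: scan cost=60, card=60
  {C}: scan cost=20, card=20
  {AC}: card=60; try (C,hash)→320, (C,nl_idx)→420, (A,merge)→560, (C,merge)→600, (A,hash)→760, (A,nl)→1220 …(+1); best=320 via (C,hash)

320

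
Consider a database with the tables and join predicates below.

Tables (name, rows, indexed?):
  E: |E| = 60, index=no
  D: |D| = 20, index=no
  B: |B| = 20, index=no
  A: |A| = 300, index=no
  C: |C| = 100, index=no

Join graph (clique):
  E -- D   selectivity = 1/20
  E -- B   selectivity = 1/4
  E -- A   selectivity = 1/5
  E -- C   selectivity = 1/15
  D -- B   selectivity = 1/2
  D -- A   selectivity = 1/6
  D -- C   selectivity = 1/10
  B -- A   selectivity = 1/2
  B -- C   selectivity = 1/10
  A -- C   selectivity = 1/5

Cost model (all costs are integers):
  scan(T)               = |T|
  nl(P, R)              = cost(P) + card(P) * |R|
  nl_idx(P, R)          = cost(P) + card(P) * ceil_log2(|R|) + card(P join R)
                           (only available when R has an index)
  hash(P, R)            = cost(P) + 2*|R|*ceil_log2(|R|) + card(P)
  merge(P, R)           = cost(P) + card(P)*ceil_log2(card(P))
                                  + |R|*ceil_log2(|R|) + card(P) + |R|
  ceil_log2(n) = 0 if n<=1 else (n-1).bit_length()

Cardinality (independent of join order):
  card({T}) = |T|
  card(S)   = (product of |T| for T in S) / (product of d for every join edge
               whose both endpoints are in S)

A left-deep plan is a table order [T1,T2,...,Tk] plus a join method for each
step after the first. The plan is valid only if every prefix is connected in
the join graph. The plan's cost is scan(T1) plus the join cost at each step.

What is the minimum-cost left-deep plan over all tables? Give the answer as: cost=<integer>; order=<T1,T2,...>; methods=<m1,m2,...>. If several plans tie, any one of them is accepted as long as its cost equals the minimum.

cost=4560; order=C,D,E,B,A; methods=hash,hash,hash,nl

Selinger DP (subsets sized 1..n):
  {E}: scan cost=60, card=60
  {D}: scan cost=20, card=20
  {B}: scan cost=20, card=20
  {A}: scan cost=300, card=300
  {C}: scan cost=100, card=100
  {DE}: card=60; try (D,hash)→320, (E,merge)→560, (D,merge)→600, (E,hash)→760, (E,nl)→1220, (D,nl)→1260; best=320 via (D,hash)
  {BE}: card=300; try (B,hash)→320, (E,merge)→560, (B,merge)→600, (E,hash)→760, (E,nl)→1220, (B,nl)→1260; best=320 via (B,hash)
  {AE}: card=3600; try (E,hash)→1320, (A,merge)→3480, (E,merge)→3720, (A,hash)→5520, (A,nl)→18060, (E,nl)→18300; best=1320 via (E,hash)
  {CE}: card=400; try (E,hash)→920, (C,merge)→1280, (E,merge)→1320, (C,hash)→1520, (C,nl)→6060, (E,nl)→6100; best=920 via (E,hash)
  {BD}: card=200; try (D,hash)→240, (B,hash)→240, (D,merge)→260, (B,merge)→260, (D,nl)→420, (B,nl)→420; best=240 via (D,hash)
  {AD}: card=1000; try (D,hash)→800, (A,merge)→3140, (D,merge)→3420, (A,hash)→5440, (A,nl)→6020, (D,nl)→6300; best=800 via (D,hash)
  {CD}: card=200; try (D,hash)→400, (C,merge)→940, (D,merge)→1020, (C,hash)→1440, (C,nl)→2020, (D,nl)→2100; best=400 via (D,hash)
  {AB}: card=3000; try (B,hash)→800, (A,merge)→3140, (B,merge)→3420, (A,hash)→5440, (A,nl)→6020, (B,nl)→6300; best=800 via (B,hash)
  {BC}: card=200; try (B,hash)→400, (C,merge)→940, (B,merge)→1020, (C,hash)→1440, (C,nl)→2020, (B,nl)→2100; best=400 via (B,hash)
  {AC}: card=6000; try (C,hash)→2000, (A,merge)→3900, (C,merge)→4100, (A,hash)→5600, (A,nl)→30100, (C,nl)→30300; best=2000 via (C,hash)
  {BDE}: card=150; try (B,hash)→580, (D,hash)→820, (B,merge)→860, (E,hash)→1160, (B,nl)→1520, (E,merge)→2460 …(+3); best=580 via (B,hash)
  {ADE}: card=600; try (E,hash)→2520, (A,merge)→3740, (D,hash)→5120, (A,hash)→5780, (E,merge)→12220, (A,nl)→18320 …(+3); best=2520 via (E,hash)
  {CDE}: card=40; try (E,hash)→1320, (D,hash)→1520, (C,merge)→1540, (C,hash)→1780, (E,merge)→2620, (D,merge)→5040 …(+3); best=1320 via (E,hash)
  {ABE}: card=9000; try (E,hash)→4520, (B,hash)→5120, (A,hash)→6020, (A,merge)→6320, (E,merge)→40220, (B,merge)→48240 …(+3); best=4520 via (E,hash)
  {BCE}: card=200; try (E,hash)→1320, (B,hash)→1520, (C,hash)→2020, (E,merge)→2620, (C,merge)→4120, (B,merge)→5040 …(+3); best=1320 via (E,hash)
  {ACE}: card=4800; try (C,hash)→6320, (A,hash)→6720, (A,merge)→7920, (E,hash)→8720, (C,merge)→48920, (E,merge)→86420 …(+3); best=6320 via (C,hash)
  {ABD}: card=5000; try (B,hash)→2000, (D,hash)→4000, (A,merge)→5040, (A,hash)→5840, (B,merge)→11920, (B,nl)→20800 …(+3); best=2000 via (B,hash)
  {BCD}: card=200; try (D,hash)→800, (B,hash)→800, (C,hash)→1840, (D,merge)→2320, (B,merge)→2320, (C,merge)→2840 …(+3); best=800 via (D,hash)
  {ACD}: card=2000; try (C,hash)→3200, (A,merge)→5200, (A,hash)→6000, (D,hash)→8200, (C,merge)→12600, (A,nl)→60400 …(+3); best=3200 via (C,hash)
  {ABC}: card=6000; try (C,hash)→5200, (A,merge)→5200, (A,hash)→6000, (B,hash)→8200, (C,merge)→40600, (A,nl)→60400 …(+3); best=5200 via (C,hash)
  {ABDE}: card=750; try (B,hash)→3320, (A,merge)→4930, (A,hash)→6130, (E,hash)→7720, (B,merge)→9240, (D,hash)→13720 …(+6); best=3320 via (B,hash)
  {BCDE}: card=10; try (B,hash)→1560, (E,hash)→1720, (D,hash)→1720, (B,merge)→1720, (B,nl)→2120, (C,hash)→2130 …(+6); best=1560 via (B,hash)
  {ACDE}: card=80; try (C,hash)→4520, (A,merge)→4600, (E,hash)→5920, (A,hash)→6760, (C,merge)→9920, (D,hash)→11320 …(+6); best=4520 via (C,hash)
  {ABCE}: card=1200; try (A,merge)→6120, (A,hash)→6920, (B,hash)→11320, (E,hash)→11920, (C,hash)→14920, (A,nl)→61320 …(+6); best=6120 via (A,merge)
  {ABCD}: card=1000; try (B,hash)→5400, (A,merge)→5600, (A,hash)→6400, (C,hash)→8400, (D,hash)→11400, (B,merge)→27320 …(+6); best=5400 via (B,hash)
  {ABCDE}: card=10; try (A,nl)→4560, (A,merge)→4610, (B,hash)→4800, (B,merge)→5280, (C,hash)→5470, (B,nl)→6120 …(+9); best=4560 via (A,nl)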